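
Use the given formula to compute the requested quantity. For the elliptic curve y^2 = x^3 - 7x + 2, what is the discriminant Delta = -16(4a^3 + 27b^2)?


Compute each component:
4a^3 = 4*(-7)^3 = 4*(-343) = -1372
27b^2 = 27*2^2 = 27*4 = 108
4a^3 + 27b^2 = -1372 + 108 = -1264
Delta = -16*(-1264) = 20224

20224


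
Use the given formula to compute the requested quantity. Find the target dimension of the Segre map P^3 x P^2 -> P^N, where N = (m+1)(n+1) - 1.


The Segre embedding maps P^m x P^n into P^N via
all products of coordinates from each factor.
N = (m+1)(n+1) - 1
N = (3+1)(2+1) - 1
N = 4*3 - 1
N = 12 - 1 = 11

11


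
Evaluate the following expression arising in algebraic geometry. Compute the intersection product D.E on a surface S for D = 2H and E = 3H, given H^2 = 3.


Using bilinearity of the intersection pairing on a surface S:
(aH).(bH) = ab * (H.H)
We have H^2 = 3.
D.E = (2H).(3H) = 2*3*3
= 6*3
= 18

18


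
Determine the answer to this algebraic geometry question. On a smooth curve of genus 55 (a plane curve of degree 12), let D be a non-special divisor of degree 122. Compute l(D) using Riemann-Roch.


First, compute the genus of a smooth plane curve of degree 12:
g = (d-1)(d-2)/2 = (12-1)(12-2)/2 = 55
For a non-special divisor D (i.e., h^1(D) = 0), Riemann-Roch gives:
l(D) = deg(D) - g + 1
Since deg(D) = 122 >= 2g - 1 = 109, D is non-special.
l(D) = 122 - 55 + 1 = 68

68


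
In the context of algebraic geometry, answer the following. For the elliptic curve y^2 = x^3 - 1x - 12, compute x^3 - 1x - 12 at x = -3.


Compute x^3 - 1x - 12 at x = -3:
x^3 = (-3)^3 = -27
(-1)*x = (-1)*(-3) = 3
Sum: -27 + 3 - 12 = -36

-36


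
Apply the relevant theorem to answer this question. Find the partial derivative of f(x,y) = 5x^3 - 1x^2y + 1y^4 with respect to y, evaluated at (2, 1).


df/dy = (-1)*x^2 + 4*1*y^3
At (2,1): (-1)*2^2 + 4*1*1^3
= -4 + 4
= 0

0


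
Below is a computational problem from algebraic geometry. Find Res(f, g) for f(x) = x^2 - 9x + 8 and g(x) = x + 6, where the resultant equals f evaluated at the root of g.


For Res(f, x - c), we evaluate f at x = c.
f(-6) = (-6)^2 - 9*(-6) + 8
= 36 + 54 + 8
= 90 + 8 = 98
Res(f, g) = 98

98


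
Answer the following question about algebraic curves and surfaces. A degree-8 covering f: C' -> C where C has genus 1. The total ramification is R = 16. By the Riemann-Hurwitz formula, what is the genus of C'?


Riemann-Hurwitz formula: 2g' - 2 = d(2g - 2) + R
Given: d = 8, g = 1, R = 16
2g' - 2 = 8*(2*1 - 2) + 16
2g' - 2 = 8*0 + 16
2g' - 2 = 0 + 16 = 16
2g' = 18
g' = 9

9


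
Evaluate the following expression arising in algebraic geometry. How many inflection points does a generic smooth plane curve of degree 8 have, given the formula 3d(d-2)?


For a general smooth plane curve C of degree d, the inflection points are
the intersection of C with its Hessian curve, which has degree 3(d-2).
By Bezout, the total intersection number is d * 3(d-2) = 8 * 18 = 144.
For a general curve every flex is ordinary, so each contributes
multiplicity 1 to C·Hess(C), and the number of distinct inflection
points is 3d(d-2).
Inflection points = 3*8*(8-2) = 3*8*6 = 144

144


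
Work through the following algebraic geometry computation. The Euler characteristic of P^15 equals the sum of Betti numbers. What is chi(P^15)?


The complex projective space P^15 has one cell in each even real dimension 0, 2, ..., 30.
The cohomology groups are H^{2k}(P^15) = Z for k = 0,...,15, and 0 otherwise.
Euler characteristic = sum of Betti numbers = 1 per even-dimensional cohomology group.
chi(P^15) = 15 + 1 = 16

16


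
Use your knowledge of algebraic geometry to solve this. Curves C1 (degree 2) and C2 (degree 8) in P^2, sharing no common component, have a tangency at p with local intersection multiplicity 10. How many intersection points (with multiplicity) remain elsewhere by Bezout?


By Bezout's theorem, the total intersection number is d1 * d2.
Total = 2 * 8 = 16
Intersection multiplicity at p = 10
Remaining intersections = 16 - 10 = 6

6


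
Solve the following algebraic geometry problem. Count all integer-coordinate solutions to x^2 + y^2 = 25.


Systematically check integer values of x where x^2 <= 25.
For each valid x, check if 25 - x^2 is a perfect square.
x=0: 25 - 0 = 25, sqrt = 5 (valid)
x=3: 25 - 9 = 16, sqrt = 4 (valid)
x=4: 25 - 16 = 9, sqrt = 3 (valid)
x=5: 25 - 25 = 0, sqrt = 0 (valid)
Total integer solutions found: 12

12


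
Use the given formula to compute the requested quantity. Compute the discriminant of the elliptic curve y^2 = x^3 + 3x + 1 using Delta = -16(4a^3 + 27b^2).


Compute each component:
4a^3 = 4*3^3 = 4*27 = 108
27b^2 = 27*1^2 = 27*1 = 27
4a^3 + 27b^2 = 108 + 27 = 135
Delta = -16*135 = -2160

-2160


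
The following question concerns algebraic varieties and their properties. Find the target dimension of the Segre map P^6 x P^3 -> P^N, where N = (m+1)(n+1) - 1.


The Segre embedding maps P^m x P^n into P^N via
all products of coordinates from each factor.
N = (m+1)(n+1) - 1
N = (6+1)(3+1) - 1
N = 7*4 - 1
N = 28 - 1 = 27

27


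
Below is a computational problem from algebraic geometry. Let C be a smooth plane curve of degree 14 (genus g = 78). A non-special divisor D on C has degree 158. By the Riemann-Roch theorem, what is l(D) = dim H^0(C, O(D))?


First, compute the genus of a smooth plane curve of degree 14:
g = (d-1)(d-2)/2 = (14-1)(14-2)/2 = 78
For a non-special divisor D (i.e., h^1(D) = 0), Riemann-Roch gives:
l(D) = deg(D) - g + 1
Since deg(D) = 158 >= 2g - 1 = 155, D is non-special.
l(D) = 158 - 78 + 1 = 81

81


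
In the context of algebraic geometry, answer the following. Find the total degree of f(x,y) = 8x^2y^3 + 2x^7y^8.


Examine each term for its total degree (sum of exponents).
  Term '8x^2y^3' has total degree 2+3 = 5.
  Term '2x^7y^8' has total degree 7+8 = 15.
The maximum total degree among all terms is 15.

15


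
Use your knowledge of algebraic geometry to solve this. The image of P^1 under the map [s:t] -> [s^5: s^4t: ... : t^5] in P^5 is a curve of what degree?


The rational normal curve in P^5 is the image of P^1 under the 5-uple Veronese.
A general hyperplane in P^5 pulls back to a degree-5 form on P^1, which has 5 zeros,
so the curve meets a general hyperplane in 5 points. Degree = 5.

5


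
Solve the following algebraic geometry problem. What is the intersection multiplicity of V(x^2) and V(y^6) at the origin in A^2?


The intersection multiplicity of V(x^a) and V(y^b) at the origin is:
I(O; V(x^2), V(y^6)) = dim_k(k[x,y]/(x^2, y^6))
A basis for k[x,y]/(x^2, y^6) is the set of monomials x^i * y^j
where 0 <= i < 2 and 0 <= j < 6.
The number of such monomials is 2 * 6 = 12

12


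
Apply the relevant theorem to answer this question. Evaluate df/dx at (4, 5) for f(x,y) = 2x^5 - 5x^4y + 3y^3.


df/dx = 5*2*x^4 + 4*(-5)*x^3*y
At (4,5): 5*2*4^4 + 4*(-5)*4^3*5
= 2560 - 6400
= -3840

-3840


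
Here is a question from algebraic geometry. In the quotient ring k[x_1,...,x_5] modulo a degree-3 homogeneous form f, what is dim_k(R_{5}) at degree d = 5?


For R = k[x_1,...,x_n]/(f) with f homogeneous of degree e:
The Hilbert series is (1 - t^e)/(1 - t)^n.
So h(d) = C(d+n-1, n-1) - C(d-e+n-1, n-1) for d >= e.
With n=5, e=3, d=5:
C(5+5-1, 5-1) = C(9, 4) = 126
C(5-3+5-1, 5-1) = C(6, 4) = 15
h(5) = 126 - 15 = 111

111


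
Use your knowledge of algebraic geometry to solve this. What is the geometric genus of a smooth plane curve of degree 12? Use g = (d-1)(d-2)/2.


Using the genus formula for smooth plane curves:
g = (d-1)(d-2)/2
g = (12-1)(12-2)/2
g = 11*10/2
g = 110/2 = 55

55


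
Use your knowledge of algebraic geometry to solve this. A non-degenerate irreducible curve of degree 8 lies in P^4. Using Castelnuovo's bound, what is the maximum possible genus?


Castelnuovo's bound: write d - 1 = m(r-1) + epsilon with 0 <= epsilon < r-1.
d - 1 = 8 - 1 = 7
r - 1 = 4 - 1 = 3
7 = 2*3 + 1, so m = 2, epsilon = 1
pi(d, r) = m(m-1)(r-1)/2 + m*epsilon
= 2*1*3/2 + 2*1
= 6/2 + 2
= 3 + 2 = 5

5


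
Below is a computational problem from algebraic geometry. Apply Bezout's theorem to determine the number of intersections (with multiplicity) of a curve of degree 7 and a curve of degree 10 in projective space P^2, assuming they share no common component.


Bezout's theorem states the intersection count equals the product of degrees.
Intersection count = 7 * 10 = 70

70


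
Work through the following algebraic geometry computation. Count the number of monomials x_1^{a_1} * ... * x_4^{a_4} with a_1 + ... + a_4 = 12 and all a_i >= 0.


The number of degree-12 monomials in 4 variables is C(d+n-1, n-1).
= C(12+4-1, 4-1) = C(15, 3)
= 455

455


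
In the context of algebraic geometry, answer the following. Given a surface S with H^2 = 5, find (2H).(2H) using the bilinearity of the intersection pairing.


Using bilinearity of the intersection pairing on a surface S:
(aH).(bH) = ab * (H.H)
We have H^2 = 5.
D.E = (2H).(2H) = 2*2*5
= 4*5
= 20

20


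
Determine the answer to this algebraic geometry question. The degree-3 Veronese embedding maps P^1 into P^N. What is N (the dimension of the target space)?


The Veronese embedding v_d: P^n -> P^N maps each point to all
degree-d monomials in n+1 homogeneous coordinates.
N = C(n+d, d) - 1
N = C(1+3, 3) - 1
N = C(4, 3) - 1
C(4, 3) = 4
N = 4 - 1 = 3

3


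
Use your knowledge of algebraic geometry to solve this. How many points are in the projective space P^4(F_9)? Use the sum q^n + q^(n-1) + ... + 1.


P^4(F_9) has (q^(n+1) - 1)/(q - 1) points.
= 9^4 + 9^3 + 9^2 + 9^1 + 9^0
= 6561 + 729 + 81 + 9 + 1
= 7381

7381


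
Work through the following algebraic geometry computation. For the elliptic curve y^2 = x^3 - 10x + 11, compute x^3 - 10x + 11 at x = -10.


Compute x^3 - 10x + 11 at x = -10:
x^3 = (-10)^3 = -1000
(-10)*x = (-10)*(-10) = 100
Sum: -1000 + 100 + 11 = -889

-889


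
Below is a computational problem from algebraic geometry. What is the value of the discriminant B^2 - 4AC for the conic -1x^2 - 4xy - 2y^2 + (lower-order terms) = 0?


The discriminant of a conic Ax^2 + Bxy + Cy^2 + ... = 0 is B^2 - 4AC.
B^2 = (-4)^2 = 16
4AC = 4*(-1)*(-2) = 8
Discriminant = 16 - 8 = 8

8


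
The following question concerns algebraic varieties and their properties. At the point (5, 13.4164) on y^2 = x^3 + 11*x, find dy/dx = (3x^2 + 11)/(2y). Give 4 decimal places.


Using implicit differentiation of y^2 = x^3 + 11*x:
2y * dy/dx = 3x^2 + 11
dy/dx = (3x^2 + 11)/(2y)
Numerator: 3*5^2 + 11 = 86
Denominator: 2*13.4164 = 26.8328
dy/dx = 86/26.8328 = 3.2050

3.2050


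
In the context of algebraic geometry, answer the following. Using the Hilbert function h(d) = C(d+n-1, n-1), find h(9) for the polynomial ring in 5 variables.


The Hilbert function for the polynomial ring in 5 variables is:
h(d) = C(d+n-1, n-1)
h(9) = C(9+5-1, 5-1) = C(13, 4)
= 13! / (4! * 9!)
= 715

715


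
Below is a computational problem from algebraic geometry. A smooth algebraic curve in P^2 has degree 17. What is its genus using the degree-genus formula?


Using the genus formula for smooth plane curves:
g = (d-1)(d-2)/2
g = (17-1)(17-2)/2
g = 16*15/2
g = 240/2 = 120

120


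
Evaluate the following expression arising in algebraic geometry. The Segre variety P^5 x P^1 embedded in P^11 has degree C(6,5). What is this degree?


The degree of the Segre variety P^5 x P^1 is C(m+n, m).
= C(6, 5)
= 6

6


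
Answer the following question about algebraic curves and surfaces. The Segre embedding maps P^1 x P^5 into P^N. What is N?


The Segre embedding maps P^m x P^n into P^N via
all products of coordinates from each factor.
N = (m+1)(n+1) - 1
N = (1+1)(5+1) - 1
N = 2*6 - 1
N = 12 - 1 = 11

11


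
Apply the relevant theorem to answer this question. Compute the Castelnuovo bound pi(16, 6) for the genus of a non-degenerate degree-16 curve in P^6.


Castelnuovo's bound: write d - 1 = m(r-1) + epsilon with 0 <= epsilon < r-1.
d - 1 = 16 - 1 = 15
r - 1 = 6 - 1 = 5
15 = 3*5 + 0, so m = 3, epsilon = 0
pi(d, r) = m(m-1)(r-1)/2 + m*epsilon
= 3*2*5/2 + 3*0
= 30/2 + 0
= 15 + 0 = 15

15


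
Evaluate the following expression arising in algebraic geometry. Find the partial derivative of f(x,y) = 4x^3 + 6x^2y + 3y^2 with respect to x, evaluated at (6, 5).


df/dx = 3*4*x^2 + 2*6*x^1*y
At (6,5): 3*4*6^2 + 2*6*6^1*5
= 432 + 360
= 792

792


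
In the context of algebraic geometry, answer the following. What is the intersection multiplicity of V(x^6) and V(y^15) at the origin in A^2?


The intersection multiplicity of V(x^a) and V(y^b) at the origin is:
I(O; V(x^6), V(y^15)) = dim_k(k[x,y]/(x^6, y^15))
A basis for k[x,y]/(x^6, y^15) is the set of monomials x^i * y^j
where 0 <= i < 6 and 0 <= j < 15.
The number of such monomials is 6 * 15 = 90

90


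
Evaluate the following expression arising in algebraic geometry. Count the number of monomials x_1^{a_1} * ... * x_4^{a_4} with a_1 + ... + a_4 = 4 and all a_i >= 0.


The number of degree-4 monomials in 4 variables is C(d+n-1, n-1).
= C(4+4-1, 4-1) = C(7, 3)
= 35

35


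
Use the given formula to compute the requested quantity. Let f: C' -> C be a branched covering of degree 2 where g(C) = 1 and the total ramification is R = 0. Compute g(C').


Riemann-Hurwitz formula: 2g' - 2 = d(2g - 2) + R
Given: d = 2, g = 1, R = 0
2g' - 2 = 2*(2*1 - 2) + 0
2g' - 2 = 2*0 + 0
2g' - 2 = 0 + 0 = 0
2g' = 2
g' = 1

1


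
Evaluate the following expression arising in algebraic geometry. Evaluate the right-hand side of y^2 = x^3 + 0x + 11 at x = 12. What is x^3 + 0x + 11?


Compute x^3 + 0x + 11 at x = 12:
x^3 = 12^3 = 1728
0*x = 0*12 = 0
Sum: 1728 + 0 + 11 = 1739

1739


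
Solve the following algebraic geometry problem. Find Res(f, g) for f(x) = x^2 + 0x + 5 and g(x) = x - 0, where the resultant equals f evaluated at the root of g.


For Res(f, x - c), we evaluate f at x = c.
f(0) = 0^2 + 0*0 + 5
= 0 + 0 + 5
= 0 + 5 = 5
Res(f, g) = 5

5


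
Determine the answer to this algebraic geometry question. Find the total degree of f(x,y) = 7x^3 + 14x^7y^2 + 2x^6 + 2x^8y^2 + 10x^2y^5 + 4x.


Examine each term for its total degree (sum of exponents).
  Term '7x^3' has total degree 3+0 = 3.
  Term '14x^7y^2' has total degree 7+2 = 9.
  Term '2x^6' has total degree 6+0 = 6.
  Term '2x^8y^2' has total degree 8+2 = 10.
  Term '10x^2y^5' has total degree 2+5 = 7.
  Term '4x' has total degree 1+0 = 1.
The maximum total degree among all terms is 10.

10


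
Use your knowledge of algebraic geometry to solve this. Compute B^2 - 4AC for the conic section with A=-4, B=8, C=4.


The discriminant of a conic Ax^2 + Bxy + Cy^2 + ... = 0 is B^2 - 4AC.
B^2 = 8^2 = 64
4AC = 4*(-4)*4 = -64
Discriminant = 64 + 64 = 128

128


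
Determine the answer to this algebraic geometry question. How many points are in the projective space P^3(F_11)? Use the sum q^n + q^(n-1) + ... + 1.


P^3(F_11) has (q^(n+1) - 1)/(q - 1) points.
= 11^3 + 11^2 + 11^1 + 11^0
= 1331 + 121 + 11 + 1
= 1464

1464


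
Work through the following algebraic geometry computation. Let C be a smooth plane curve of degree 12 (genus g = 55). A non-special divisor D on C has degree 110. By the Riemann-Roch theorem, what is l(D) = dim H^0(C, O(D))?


First, compute the genus of a smooth plane curve of degree 12:
g = (d-1)(d-2)/2 = (12-1)(12-2)/2 = 55
For a non-special divisor D (i.e., h^1(D) = 0), Riemann-Roch gives:
l(D) = deg(D) - g + 1
Since deg(D) = 110 >= 2g - 1 = 109, D is non-special.
l(D) = 110 - 55 + 1 = 56

56


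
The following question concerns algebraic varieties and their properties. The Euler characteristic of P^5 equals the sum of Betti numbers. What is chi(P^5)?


The complex projective space P^5 has one cell in each even real dimension 0, 2, ..., 10.
The cohomology groups are H^{2k}(P^5) = Z for k = 0,...,5, and 0 otherwise.
Euler characteristic = sum of Betti numbers = 1 per even-dimensional cohomology group.
chi(P^5) = 5 + 1 = 6

6


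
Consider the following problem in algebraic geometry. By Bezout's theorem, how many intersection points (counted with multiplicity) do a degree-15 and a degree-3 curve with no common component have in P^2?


Bezout's theorem states the intersection count equals the product of degrees.
Intersection count = 15 * 3 = 45

45


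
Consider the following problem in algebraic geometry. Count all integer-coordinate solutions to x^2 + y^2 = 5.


Systematically check integer values of x where x^2 <= 5.
For each valid x, check if 5 - x^2 is a perfect square.
x=1: 5 - 1 = 4, sqrt = 2 (valid)
x=2: 5 - 4 = 1, sqrt = 1 (valid)
Total integer solutions found: 8

8


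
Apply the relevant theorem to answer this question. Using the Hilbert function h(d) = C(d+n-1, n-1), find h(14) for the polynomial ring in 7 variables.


The Hilbert function for the polynomial ring in 7 variables is:
h(d) = C(d+n-1, n-1)
h(14) = C(14+7-1, 7-1) = C(20, 6)
= 20! / (6! * 14!)
= 38760

38760


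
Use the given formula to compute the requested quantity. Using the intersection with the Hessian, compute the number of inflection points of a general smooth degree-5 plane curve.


For a general smooth plane curve C of degree d, the inflection points are
the intersection of C with its Hessian curve, which has degree 3(d-2).
By Bezout, the total intersection number is d * 3(d-2) = 5 * 9 = 45.
For a general curve every flex is ordinary, so each contributes
multiplicity 1 to C·Hess(C), and the number of distinct inflection
points is 3d(d-2).
Inflection points = 3*5*(5-2) = 3*5*3 = 45

45


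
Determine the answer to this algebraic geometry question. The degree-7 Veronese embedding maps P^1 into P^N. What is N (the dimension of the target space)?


The Veronese embedding v_d: P^n -> P^N maps each point to all
degree-d monomials in n+1 homogeneous coordinates.
N = C(n+d, d) - 1
N = C(1+7, 7) - 1
N = C(8, 7) - 1
C(8, 7) = 8
N = 8 - 1 = 7

7


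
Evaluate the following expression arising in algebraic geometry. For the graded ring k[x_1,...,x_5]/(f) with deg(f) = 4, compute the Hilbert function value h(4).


For R = k[x_1,...,x_n]/(f) with f homogeneous of degree e:
The Hilbert series is (1 - t^e)/(1 - t)^n.
So h(d) = C(d+n-1, n-1) - C(d-e+n-1, n-1) for d >= e.
With n=5, e=4, d=4:
C(4+5-1, 5-1) = C(8, 4) = 70
C(4-4+5-1, 5-1) = C(4, 4) = 1
h(4) = 70 - 1 = 69

69


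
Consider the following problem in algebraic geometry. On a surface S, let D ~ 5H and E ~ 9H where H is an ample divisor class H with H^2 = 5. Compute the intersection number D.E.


Using bilinearity of the intersection pairing on a surface S:
(aH).(bH) = ab * (H.H)
We have H^2 = 5.
D.E = (5H).(9H) = 5*9*5
= 45*5
= 225

225


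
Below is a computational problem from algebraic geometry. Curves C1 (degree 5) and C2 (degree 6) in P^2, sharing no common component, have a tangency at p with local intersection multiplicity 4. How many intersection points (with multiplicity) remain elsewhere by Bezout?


By Bezout's theorem, the total intersection number is d1 * d2.
Total = 5 * 6 = 30
Intersection multiplicity at p = 4
Remaining intersections = 30 - 4 = 26

26


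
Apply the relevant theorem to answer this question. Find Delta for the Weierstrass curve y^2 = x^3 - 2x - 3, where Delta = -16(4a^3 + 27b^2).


Compute each component:
4a^3 = 4*(-2)^3 = 4*(-8) = -32
27b^2 = 27*(-3)^2 = 27*9 = 243
4a^3 + 27b^2 = -32 + 243 = 211
Delta = -16*211 = -3376

-3376


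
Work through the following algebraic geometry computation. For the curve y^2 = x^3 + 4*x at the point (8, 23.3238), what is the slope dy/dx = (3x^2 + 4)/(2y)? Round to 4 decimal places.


Using implicit differentiation of y^2 = x^3 + 4*x:
2y * dy/dx = 3x^2 + 4
dy/dx = (3x^2 + 4)/(2y)
Numerator: 3*8^2 + 4 = 196
Denominator: 2*23.3238 = 46.6476
dy/dx = 196/46.6476 = 4.2017

4.2017


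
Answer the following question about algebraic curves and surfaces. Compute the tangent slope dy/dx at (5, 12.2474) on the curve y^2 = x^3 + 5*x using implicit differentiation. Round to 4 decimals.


Using implicit differentiation of y^2 = x^3 + 5*x:
2y * dy/dx = 3x^2 + 5
dy/dx = (3x^2 + 5)/(2y)
Numerator: 3*5^2 + 5 = 80
Denominator: 2*12.2474 = 24.4948
dy/dx = 80/24.4948 = 3.2660

3.2660


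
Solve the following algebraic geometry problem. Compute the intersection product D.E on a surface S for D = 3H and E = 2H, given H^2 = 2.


Using bilinearity of the intersection pairing on a surface S:
(aH).(bH) = ab * (H.H)
We have H^2 = 2.
D.E = (3H).(2H) = 3*2*2
= 6*2
= 12

12


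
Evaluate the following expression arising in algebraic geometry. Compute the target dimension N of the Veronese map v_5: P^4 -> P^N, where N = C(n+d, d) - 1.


The Veronese embedding v_d: P^n -> P^N maps each point to all
degree-d monomials in n+1 homogeneous coordinates.
N = C(n+d, d) - 1
N = C(4+5, 5) - 1
N = C(9, 5) - 1
C(9, 5) = 126
N = 126 - 1 = 125

125


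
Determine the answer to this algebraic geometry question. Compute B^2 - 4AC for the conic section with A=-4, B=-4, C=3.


The discriminant of a conic Ax^2 + Bxy + Cy^2 + ... = 0 is B^2 - 4AC.
B^2 = (-4)^2 = 16
4AC = 4*(-4)*3 = -48
Discriminant = 16 + 48 = 64

64


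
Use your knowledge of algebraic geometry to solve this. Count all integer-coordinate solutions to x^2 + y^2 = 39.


Systematically check integer values of x where x^2 <= 39.
For each valid x, check if 39 - x^2 is a perfect square.
Total integer solutions found: 0

0


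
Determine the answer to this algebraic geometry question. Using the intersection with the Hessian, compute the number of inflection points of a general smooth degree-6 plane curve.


For a general smooth plane curve C of degree d, the inflection points are
the intersection of C with its Hessian curve, which has degree 3(d-2).
By Bezout, the total intersection number is d * 3(d-2) = 6 * 12 = 72.
For a general curve every flex is ordinary, so each contributes
multiplicity 1 to C·Hess(C), and the number of distinct inflection
points is 3d(d-2).
Inflection points = 3*6*(6-2) = 3*6*4 = 72

72


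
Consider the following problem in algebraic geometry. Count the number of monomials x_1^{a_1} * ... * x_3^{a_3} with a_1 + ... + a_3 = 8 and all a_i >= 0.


The number of degree-8 monomials in 3 variables is C(d+n-1, n-1).
= C(8+3-1, 3-1) = C(10, 2)
= 45

45


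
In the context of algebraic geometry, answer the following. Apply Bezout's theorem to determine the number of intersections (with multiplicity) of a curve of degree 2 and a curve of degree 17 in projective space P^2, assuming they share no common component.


Bezout's theorem states the intersection count equals the product of degrees.
Intersection count = 2 * 17 = 34

34


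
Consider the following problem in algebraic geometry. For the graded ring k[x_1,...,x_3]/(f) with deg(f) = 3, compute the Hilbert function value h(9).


For R = k[x_1,...,x_n]/(f) with f homogeneous of degree e:
The Hilbert series is (1 - t^e)/(1 - t)^n.
So h(d) = C(d+n-1, n-1) - C(d-e+n-1, n-1) for d >= e.
With n=3, e=3, d=9:
C(9+3-1, 3-1) = C(11, 2) = 55
C(9-3+3-1, 3-1) = C(8, 2) = 28
h(9) = 55 - 28 = 27

27


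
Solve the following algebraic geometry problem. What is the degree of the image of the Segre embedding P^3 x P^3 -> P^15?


The degree of the Segre variety P^3 x P^3 is C(m+n, m).
= C(6, 3)
= 20

20


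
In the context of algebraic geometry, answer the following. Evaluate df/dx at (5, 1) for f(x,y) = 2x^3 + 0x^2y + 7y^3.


df/dx = 3*2*x^2 + 2*0*x^1*y
At (5,1): 3*2*5^2 + 2*0*5^1*1
= 150 + 0
= 150

150


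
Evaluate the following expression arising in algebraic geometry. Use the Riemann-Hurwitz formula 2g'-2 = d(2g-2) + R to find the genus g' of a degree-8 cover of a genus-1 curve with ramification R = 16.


Riemann-Hurwitz formula: 2g' - 2 = d(2g - 2) + R
Given: d = 8, g = 1, R = 16
2g' - 2 = 8*(2*1 - 2) + 16
2g' - 2 = 8*0 + 16
2g' - 2 = 0 + 16 = 16
2g' = 18
g' = 9

9


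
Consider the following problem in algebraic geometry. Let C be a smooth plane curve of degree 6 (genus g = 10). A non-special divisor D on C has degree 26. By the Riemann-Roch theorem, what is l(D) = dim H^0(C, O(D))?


First, compute the genus of a smooth plane curve of degree 6:
g = (d-1)(d-2)/2 = (6-1)(6-2)/2 = 10
For a non-special divisor D (i.e., h^1(D) = 0), Riemann-Roch gives:
l(D) = deg(D) - g + 1
Since deg(D) = 26 >= 2g - 1 = 19, D is non-special.
l(D) = 26 - 10 + 1 = 17

17


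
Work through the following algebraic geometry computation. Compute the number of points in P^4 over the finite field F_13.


P^4(F_13) has (q^(n+1) - 1)/(q - 1) points.
= 13^4 + 13^3 + 13^2 + 13^1 + 13^0
= 28561 + 2197 + 169 + 13 + 1
= 30941

30941


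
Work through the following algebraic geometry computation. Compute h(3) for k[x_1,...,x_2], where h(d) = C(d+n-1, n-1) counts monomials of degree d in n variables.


The Hilbert function for the polynomial ring in 2 variables is:
h(d) = C(d+n-1, n-1)
h(3) = C(3+2-1, 2-1) = C(4, 1)
= 4! / (1! * 3!)
= 4

4


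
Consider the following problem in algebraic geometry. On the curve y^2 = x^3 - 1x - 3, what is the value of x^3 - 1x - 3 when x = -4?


Compute x^3 - 1x - 3 at x = -4:
x^3 = (-4)^3 = -64
(-1)*x = (-1)*(-4) = 4
Sum: -64 + 4 - 3 = -63

-63


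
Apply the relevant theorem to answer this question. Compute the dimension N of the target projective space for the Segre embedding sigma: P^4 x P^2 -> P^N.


The Segre embedding maps P^m x P^n into P^N via
all products of coordinates from each factor.
N = (m+1)(n+1) - 1
N = (4+1)(2+1) - 1
N = 5*3 - 1
N = 15 - 1 = 14

14


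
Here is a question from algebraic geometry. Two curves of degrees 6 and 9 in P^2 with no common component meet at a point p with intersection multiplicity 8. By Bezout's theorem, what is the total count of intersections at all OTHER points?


By Bezout's theorem, the total intersection number is d1 * d2.
Total = 6 * 9 = 54
Intersection multiplicity at p = 8
Remaining intersections = 54 - 8 = 46

46


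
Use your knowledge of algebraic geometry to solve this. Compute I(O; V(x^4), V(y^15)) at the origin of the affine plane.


The intersection multiplicity of V(x^a) and V(y^b) at the origin is:
I(O; V(x^4), V(y^15)) = dim_k(k[x,y]/(x^4, y^15))
A basis for k[x,y]/(x^4, y^15) is the set of monomials x^i * y^j
where 0 <= i < 4 and 0 <= j < 15.
The number of such monomials is 4 * 15 = 60

60


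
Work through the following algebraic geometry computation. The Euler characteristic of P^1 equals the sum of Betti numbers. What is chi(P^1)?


The complex projective space P^1 has one cell in each even real dimension 0, 2, ..., 2.
The cohomology groups are H^{2k}(P^1) = Z for k = 0,...,1, and 0 otherwise.
Euler characteristic = sum of Betti numbers = 1 per even-dimensional cohomology group.
chi(P^1) = 1 + 1 = 2

2


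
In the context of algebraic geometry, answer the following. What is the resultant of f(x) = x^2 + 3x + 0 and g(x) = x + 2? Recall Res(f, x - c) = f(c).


For Res(f, x - c), we evaluate f at x = c.
f(-2) = (-2)^2 + 3*(-2) + 0
= 4 - 6 + 0
= -2 + 0 = -2
Res(f, g) = -2

-2


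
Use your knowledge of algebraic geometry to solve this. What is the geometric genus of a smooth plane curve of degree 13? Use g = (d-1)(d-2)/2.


Using the genus formula for smooth plane curves:
g = (d-1)(d-2)/2
g = (13-1)(13-2)/2
g = 12*11/2
g = 132/2 = 66

66


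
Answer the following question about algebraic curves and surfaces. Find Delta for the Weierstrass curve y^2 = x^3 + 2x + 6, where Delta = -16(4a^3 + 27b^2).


Compute each component:
4a^3 = 4*2^3 = 4*8 = 32
27b^2 = 27*6^2 = 27*36 = 972
4a^3 + 27b^2 = 32 + 972 = 1004
Delta = -16*1004 = -16064

-16064


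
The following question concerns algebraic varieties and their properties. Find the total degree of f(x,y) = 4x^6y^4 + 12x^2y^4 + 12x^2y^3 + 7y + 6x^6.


Examine each term for its total degree (sum of exponents).
  Term '4x^6y^4' has total degree 6+4 = 10.
  Term '12x^2y^4' has total degree 2+4 = 6.
  Term '12x^2y^3' has total degree 2+3 = 5.
  Term '7y' has total degree 0+1 = 1.
  Term '6x^6' has total degree 6+0 = 6.
The maximum total degree among all terms is 10.

10


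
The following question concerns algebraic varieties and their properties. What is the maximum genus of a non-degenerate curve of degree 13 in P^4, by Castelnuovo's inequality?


Castelnuovo's bound: write d - 1 = m(r-1) + epsilon with 0 <= epsilon < r-1.
d - 1 = 13 - 1 = 12
r - 1 = 4 - 1 = 3
12 = 4*3 + 0, so m = 4, epsilon = 0
pi(d, r) = m(m-1)(r-1)/2 + m*epsilon
= 4*3*3/2 + 4*0
= 36/2 + 0
= 18 + 0 = 18

18


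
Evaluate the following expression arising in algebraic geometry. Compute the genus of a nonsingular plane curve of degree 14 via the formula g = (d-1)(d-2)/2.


Using the genus formula for smooth plane curves:
g = (d-1)(d-2)/2
g = (14-1)(14-2)/2
g = 13*12/2
g = 156/2 = 78

78


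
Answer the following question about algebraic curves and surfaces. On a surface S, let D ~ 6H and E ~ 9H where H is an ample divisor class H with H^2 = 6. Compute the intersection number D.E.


Using bilinearity of the intersection pairing on a surface S:
(aH).(bH) = ab * (H.H)
We have H^2 = 6.
D.E = (6H).(9H) = 6*9*6
= 54*6
= 324

324


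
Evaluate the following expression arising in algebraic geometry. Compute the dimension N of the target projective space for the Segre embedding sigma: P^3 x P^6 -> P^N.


The Segre embedding maps P^m x P^n into P^N via
all products of coordinates from each factor.
N = (m+1)(n+1) - 1
N = (3+1)(6+1) - 1
N = 4*7 - 1
N = 28 - 1 = 27

27


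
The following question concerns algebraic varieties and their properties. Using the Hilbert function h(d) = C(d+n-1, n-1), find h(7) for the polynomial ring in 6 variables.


The Hilbert function for the polynomial ring in 6 variables is:
h(d) = C(d+n-1, n-1)
h(7) = C(7+6-1, 6-1) = C(12, 5)
= 12! / (5! * 7!)
= 792

792


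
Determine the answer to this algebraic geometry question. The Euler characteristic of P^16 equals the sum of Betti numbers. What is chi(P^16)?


The complex projective space P^16 has one cell in each even real dimension 0, 2, ..., 32.
The cohomology groups are H^{2k}(P^16) = Z for k = 0,...,16, and 0 otherwise.
Euler characteristic = sum of Betti numbers = 1 per even-dimensional cohomology group.
chi(P^16) = 16 + 1 = 17

17


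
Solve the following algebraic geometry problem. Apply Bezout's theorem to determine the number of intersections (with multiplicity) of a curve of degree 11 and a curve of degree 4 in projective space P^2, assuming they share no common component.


Bezout's theorem states the intersection count equals the product of degrees.
Intersection count = 11 * 4 = 44

44


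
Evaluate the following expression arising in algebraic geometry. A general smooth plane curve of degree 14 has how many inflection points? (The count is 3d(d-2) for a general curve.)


For a general smooth plane curve C of degree d, the inflection points are
the intersection of C with its Hessian curve, which has degree 3(d-2).
By Bezout, the total intersection number is d * 3(d-2) = 14 * 36 = 504.
For a general curve every flex is ordinary, so each contributes
multiplicity 1 to C·Hess(C), and the number of distinct inflection
points is 3d(d-2).
Inflection points = 3*14*(14-2) = 3*14*12 = 504

504


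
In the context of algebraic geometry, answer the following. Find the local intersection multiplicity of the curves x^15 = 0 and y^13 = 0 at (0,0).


The intersection multiplicity of V(x^a) and V(y^b) at the origin is:
I(O; V(x^15), V(y^13)) = dim_k(k[x,y]/(x^15, y^13))
A basis for k[x,y]/(x^15, y^13) is the set of monomials x^i * y^j
where 0 <= i < 15 and 0 <= j < 13.
The number of such monomials is 15 * 13 = 195

195


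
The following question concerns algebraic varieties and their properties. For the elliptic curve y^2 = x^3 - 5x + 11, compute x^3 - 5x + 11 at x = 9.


Compute x^3 - 5x + 11 at x = 9:
x^3 = 9^3 = 729
(-5)*x = (-5)*9 = -45
Sum: 729 - 45 + 11 = 695

695


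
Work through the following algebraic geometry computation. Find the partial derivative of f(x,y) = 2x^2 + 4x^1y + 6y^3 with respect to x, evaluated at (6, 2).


df/dx = 2*2*x^1 + 1*4*x^0*y
At (6,2): 2*2*6^1 + 1*4*6^0*2
= 24 + 8
= 32

32


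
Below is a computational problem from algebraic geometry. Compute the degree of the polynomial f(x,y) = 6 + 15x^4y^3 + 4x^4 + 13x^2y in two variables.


Examine each term for its total degree (sum of exponents).
  Term '6' has total degree 0+0 = 0.
  Term '15x^4y^3' has total degree 4+3 = 7.
  Term '4x^4' has total degree 4+0 = 4.
  Term '13x^2y' has total degree 2+1 = 3.
The maximum total degree among all terms is 7.

7


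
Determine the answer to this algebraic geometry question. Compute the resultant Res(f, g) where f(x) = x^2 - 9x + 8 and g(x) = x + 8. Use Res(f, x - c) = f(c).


For Res(f, x - c), we evaluate f at x = c.
f(-8) = (-8)^2 - 9*(-8) + 8
= 64 + 72 + 8
= 136 + 8 = 144
Res(f, g) = 144

144


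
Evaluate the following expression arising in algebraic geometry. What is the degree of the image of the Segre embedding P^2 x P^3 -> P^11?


The degree of the Segre variety P^2 x P^3 is C(m+n, m).
= C(5, 2)
= 10

10


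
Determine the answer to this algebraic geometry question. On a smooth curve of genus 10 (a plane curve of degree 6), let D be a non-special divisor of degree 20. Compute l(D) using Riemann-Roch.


First, compute the genus of a smooth plane curve of degree 6:
g = (d-1)(d-2)/2 = (6-1)(6-2)/2 = 10
For a non-special divisor D (i.e., h^1(D) = 0), Riemann-Roch gives:
l(D) = deg(D) - g + 1
Since deg(D) = 20 >= 2g - 1 = 19, D is non-special.
l(D) = 20 - 10 + 1 = 11

11


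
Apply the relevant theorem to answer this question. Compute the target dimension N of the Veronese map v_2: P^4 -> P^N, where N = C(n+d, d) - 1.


The Veronese embedding v_d: P^n -> P^N maps each point to all
degree-d monomials in n+1 homogeneous coordinates.
N = C(n+d, d) - 1
N = C(4+2, 2) - 1
N = C(6, 2) - 1
C(6, 2) = 15
N = 15 - 1 = 14

14


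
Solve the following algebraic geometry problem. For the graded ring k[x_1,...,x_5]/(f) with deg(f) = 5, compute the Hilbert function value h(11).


For R = k[x_1,...,x_n]/(f) with f homogeneous of degree e:
The Hilbert series is (1 - t^e)/(1 - t)^n.
So h(d) = C(d+n-1, n-1) - C(d-e+n-1, n-1) for d >= e.
With n=5, e=5, d=11:
C(11+5-1, 5-1) = C(15, 4) = 1365
C(11-5+5-1, 5-1) = C(10, 4) = 210
h(11) = 1365 - 210 = 1155

1155


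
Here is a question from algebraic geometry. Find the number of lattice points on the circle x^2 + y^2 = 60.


Systematically check integer values of x where x^2 <= 60.
For each valid x, check if 60 - x^2 is a perfect square.
Total integer solutions found: 0

0


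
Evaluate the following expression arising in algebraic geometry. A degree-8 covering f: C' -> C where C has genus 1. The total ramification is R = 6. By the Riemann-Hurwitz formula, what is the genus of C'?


Riemann-Hurwitz formula: 2g' - 2 = d(2g - 2) + R
Given: d = 8, g = 1, R = 6
2g' - 2 = 8*(2*1 - 2) + 6
2g' - 2 = 8*0 + 6
2g' - 2 = 0 + 6 = 6
2g' = 8
g' = 4

4


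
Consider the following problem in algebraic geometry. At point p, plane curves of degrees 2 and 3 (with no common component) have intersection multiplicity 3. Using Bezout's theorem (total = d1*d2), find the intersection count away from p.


By Bezout's theorem, the total intersection number is d1 * d2.
Total = 2 * 3 = 6
Intersection multiplicity at p = 3
Remaining intersections = 6 - 3 = 3

3


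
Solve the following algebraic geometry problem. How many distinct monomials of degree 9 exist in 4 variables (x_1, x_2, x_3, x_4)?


The number of degree-9 monomials in 4 variables is C(d+n-1, n-1).
= C(9+4-1, 4-1) = C(12, 3)
= 220

220


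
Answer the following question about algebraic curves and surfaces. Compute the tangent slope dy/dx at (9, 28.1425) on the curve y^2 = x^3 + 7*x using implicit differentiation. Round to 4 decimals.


Using implicit differentiation of y^2 = x^3 + 7*x:
2y * dy/dx = 3x^2 + 7
dy/dx = (3x^2 + 7)/(2y)
Numerator: 3*9^2 + 7 = 250
Denominator: 2*28.1425 = 56.285
dy/dx = 250/56.285 = 4.4417

4.4417


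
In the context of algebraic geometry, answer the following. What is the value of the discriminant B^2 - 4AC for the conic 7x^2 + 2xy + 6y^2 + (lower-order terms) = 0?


The discriminant of a conic Ax^2 + Bxy + Cy^2 + ... = 0 is B^2 - 4AC.
B^2 = 2^2 = 4
4AC = 4*7*6 = 168
Discriminant = 4 - 168 = -164

-164


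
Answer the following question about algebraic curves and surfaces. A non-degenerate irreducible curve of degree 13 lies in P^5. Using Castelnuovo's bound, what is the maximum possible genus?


Castelnuovo's bound: write d - 1 = m(r-1) + epsilon with 0 <= epsilon < r-1.
d - 1 = 13 - 1 = 12
r - 1 = 5 - 1 = 4
12 = 3*4 + 0, so m = 3, epsilon = 0
pi(d, r) = m(m-1)(r-1)/2 + m*epsilon
= 3*2*4/2 + 3*0
= 24/2 + 0
= 12 + 0 = 12

12


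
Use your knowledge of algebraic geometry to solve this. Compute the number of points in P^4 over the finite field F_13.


P^4(F_13) has (q^(n+1) - 1)/(q - 1) points.
= 13^4 + 13^3 + 13^2 + 13^1 + 13^0
= 28561 + 2197 + 169 + 13 + 1
= 30941

30941


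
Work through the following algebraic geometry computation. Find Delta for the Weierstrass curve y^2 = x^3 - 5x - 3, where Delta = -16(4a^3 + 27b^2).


Compute each component:
4a^3 = 4*(-5)^3 = 4*(-125) = -500
27b^2 = 27*(-3)^2 = 27*9 = 243
4a^3 + 27b^2 = -500 + 243 = -257
Delta = -16*(-257) = 4112

4112


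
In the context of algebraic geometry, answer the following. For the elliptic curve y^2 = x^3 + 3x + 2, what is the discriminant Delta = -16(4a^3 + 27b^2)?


Compute each component:
4a^3 = 4*3^3 = 4*27 = 108
27b^2 = 27*2^2 = 27*4 = 108
4a^3 + 27b^2 = 108 + 108 = 216
Delta = -16*216 = -3456

-3456


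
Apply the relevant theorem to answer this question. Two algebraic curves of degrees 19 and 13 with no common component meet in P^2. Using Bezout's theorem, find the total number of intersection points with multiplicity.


Bezout's theorem states the intersection count equals the product of degrees.
Intersection count = 19 * 13 = 247

247


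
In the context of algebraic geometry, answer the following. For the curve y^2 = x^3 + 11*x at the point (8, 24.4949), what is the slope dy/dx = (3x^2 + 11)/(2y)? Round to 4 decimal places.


Using implicit differentiation of y^2 = x^3 + 11*x:
2y * dy/dx = 3x^2 + 11
dy/dx = (3x^2 + 11)/(2y)
Numerator: 3*8^2 + 11 = 203
Denominator: 2*24.4949 = 48.9898
dy/dx = 203/48.9898 = 4.1437

4.1437


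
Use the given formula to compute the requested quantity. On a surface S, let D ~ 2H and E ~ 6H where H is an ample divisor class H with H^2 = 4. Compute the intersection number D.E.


Using bilinearity of the intersection pairing on a surface S:
(aH).(bH) = ab * (H.H)
We have H^2 = 4.
D.E = (2H).(6H) = 2*6*4
= 12*4
= 48

48


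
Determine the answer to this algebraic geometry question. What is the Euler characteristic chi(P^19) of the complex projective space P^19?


The complex projective space P^19 has one cell in each even real dimension 0, 2, ..., 38.
The cohomology groups are H^{2k}(P^19) = Z for k = 0,...,19, and 0 otherwise.
Euler characteristic = sum of Betti numbers = 1 per even-dimensional cohomology group.
chi(P^19) = 19 + 1 = 20

20


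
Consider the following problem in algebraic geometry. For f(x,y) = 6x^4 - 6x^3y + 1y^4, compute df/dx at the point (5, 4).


df/dx = 4*6*x^3 + 3*(-6)*x^2*y
At (5,4): 4*6*5^3 + 3*(-6)*5^2*4
= 3000 - 1800
= 1200

1200


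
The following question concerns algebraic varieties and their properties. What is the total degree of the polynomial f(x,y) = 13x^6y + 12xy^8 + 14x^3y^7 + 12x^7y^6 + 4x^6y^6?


Examine each term for its total degree (sum of exponents).
  Term '13x^6y' has total degree 6+1 = 7.
  Term '12xy^8' has total degree 1+8 = 9.
  Term '14x^3y^7' has total degree 3+7 = 10.
  Term '12x^7y^6' has total degree 7+6 = 13.
  Term '4x^6y^6' has total degree 6+6 = 12.
The maximum total degree among all terms is 13.

13
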